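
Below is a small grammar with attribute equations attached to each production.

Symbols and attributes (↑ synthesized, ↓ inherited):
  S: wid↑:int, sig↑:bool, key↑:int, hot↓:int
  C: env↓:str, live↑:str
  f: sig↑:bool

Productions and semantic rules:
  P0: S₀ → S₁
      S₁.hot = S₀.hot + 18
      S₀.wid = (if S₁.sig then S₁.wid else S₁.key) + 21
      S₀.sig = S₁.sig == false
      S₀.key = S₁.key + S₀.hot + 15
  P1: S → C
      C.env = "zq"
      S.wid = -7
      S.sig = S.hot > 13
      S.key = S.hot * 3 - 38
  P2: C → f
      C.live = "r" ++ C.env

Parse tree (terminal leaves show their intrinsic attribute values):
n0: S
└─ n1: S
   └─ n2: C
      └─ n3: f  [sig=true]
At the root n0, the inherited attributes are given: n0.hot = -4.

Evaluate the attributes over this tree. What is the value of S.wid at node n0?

14

1. n0.hot = -4  [given at root]
2. n1.hot = 14  [S₀.hot + 18]
3. n2.env = "zq"  ["zq"]
4. n3.sig = true  [terminal]
5. n2.live = "rzq"  ["r" ++ C.env]
6. n1.wid = -7  [-7]
7. n1.sig = true  [S.hot > 13]
8. n1.key = 4  [S.hot * 3 - 38]
9. n0.wid = 14  [(if S₁.sig then S₁.wid else S₁.key) + 21]
10. n0.sig = false  [S₁.sig == false]
11. n0.key = 15  [S₁.key + S₀.hot + 15]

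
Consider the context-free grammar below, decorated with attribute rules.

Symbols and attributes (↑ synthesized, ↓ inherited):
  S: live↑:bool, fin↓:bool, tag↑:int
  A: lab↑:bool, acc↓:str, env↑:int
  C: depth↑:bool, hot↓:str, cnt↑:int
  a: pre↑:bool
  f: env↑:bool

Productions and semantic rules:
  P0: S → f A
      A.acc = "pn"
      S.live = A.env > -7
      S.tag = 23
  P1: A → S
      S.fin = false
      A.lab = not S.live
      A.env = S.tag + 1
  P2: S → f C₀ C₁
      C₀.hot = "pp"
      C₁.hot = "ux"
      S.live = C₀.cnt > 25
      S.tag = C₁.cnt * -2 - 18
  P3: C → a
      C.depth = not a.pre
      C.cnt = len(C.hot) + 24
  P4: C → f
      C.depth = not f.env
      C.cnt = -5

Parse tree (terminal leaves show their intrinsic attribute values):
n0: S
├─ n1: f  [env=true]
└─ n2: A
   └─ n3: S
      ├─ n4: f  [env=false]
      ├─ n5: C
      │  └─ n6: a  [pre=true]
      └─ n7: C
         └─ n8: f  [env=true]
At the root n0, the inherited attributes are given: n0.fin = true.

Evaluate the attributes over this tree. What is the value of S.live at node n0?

false

1. n0.fin = true  [given at root]
2. n1.env = true  [terminal]
3. n2.acc = "pn"  ["pn"]
4. n3.fin = false  [false]
5. n4.env = false  [terminal]
6. n5.hot = "pp"  ["pp"]
7. n6.pre = true  [terminal]
8. n5.depth = false  [not a.pre]
9. n5.cnt = 26  [len(C.hot) + 24]
10. n7.hot = "ux"  ["ux"]
11. n8.env = true  [terminal]
12. n7.depth = false  [not f.env]
13. n7.cnt = -5  [-5]
14. n3.live = true  [C₀.cnt > 25]
15. n3.tag = -8  [C₁.cnt * -2 - 18]
16. n2.lab = false  [not S.live]
17. n2.env = -7  [S.tag + 1]
18. n0.live = false  [A.env > -7]
19. n0.tag = 23  [23]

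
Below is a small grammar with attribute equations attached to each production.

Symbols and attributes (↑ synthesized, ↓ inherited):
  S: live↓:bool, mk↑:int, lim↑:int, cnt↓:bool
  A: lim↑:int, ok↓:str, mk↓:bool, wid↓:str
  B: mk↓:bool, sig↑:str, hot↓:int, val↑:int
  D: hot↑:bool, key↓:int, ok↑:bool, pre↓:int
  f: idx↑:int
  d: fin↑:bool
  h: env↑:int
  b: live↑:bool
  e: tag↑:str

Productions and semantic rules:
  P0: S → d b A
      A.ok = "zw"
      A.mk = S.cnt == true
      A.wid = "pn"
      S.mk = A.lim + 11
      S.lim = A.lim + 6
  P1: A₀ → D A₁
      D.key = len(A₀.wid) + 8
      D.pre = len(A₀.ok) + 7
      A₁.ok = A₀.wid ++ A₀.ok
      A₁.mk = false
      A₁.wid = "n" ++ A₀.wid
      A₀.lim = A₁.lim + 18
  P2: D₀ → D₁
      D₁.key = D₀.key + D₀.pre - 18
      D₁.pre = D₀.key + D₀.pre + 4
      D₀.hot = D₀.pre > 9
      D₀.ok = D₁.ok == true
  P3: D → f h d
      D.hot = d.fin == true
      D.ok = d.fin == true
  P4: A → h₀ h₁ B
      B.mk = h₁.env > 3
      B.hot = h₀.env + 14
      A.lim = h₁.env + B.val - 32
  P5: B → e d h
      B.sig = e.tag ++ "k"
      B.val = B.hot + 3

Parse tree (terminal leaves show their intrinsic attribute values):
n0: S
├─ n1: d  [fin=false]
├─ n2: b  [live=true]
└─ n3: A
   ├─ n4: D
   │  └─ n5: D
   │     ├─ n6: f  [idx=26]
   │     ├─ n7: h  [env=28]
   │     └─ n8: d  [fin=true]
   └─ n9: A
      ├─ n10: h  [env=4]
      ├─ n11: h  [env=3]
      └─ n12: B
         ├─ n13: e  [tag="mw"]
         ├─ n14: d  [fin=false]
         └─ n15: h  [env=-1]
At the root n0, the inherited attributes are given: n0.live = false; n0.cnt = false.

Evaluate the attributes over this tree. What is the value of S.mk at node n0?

1. n0.live = false  [given at root]
2. n0.cnt = false  [given at root]
3. n1.fin = false  [terminal]
4. n2.live = true  [terminal]
5. n3.ok = "zw"  ["zw"]
6. n3.mk = false  [S.cnt == true]
7. n3.wid = "pn"  ["pn"]
8. n4.key = 10  [len(A₀.wid) + 8]
9. n4.pre = 9  [len(A₀.ok) + 7]
10. n5.key = 1  [D₀.key + D₀.pre - 18]
11. n5.pre = 23  [D₀.key + D₀.pre + 4]
12. n6.idx = 26  [terminal]
13. n7.env = 28  [terminal]
14. n8.fin = true  [terminal]
15. n5.hot = true  [d.fin == true]
16. n5.ok = true  [d.fin == true]
17. n4.hot = false  [D₀.pre > 9]
18. n4.ok = true  [D₁.ok == true]
19. n9.ok = "pnzw"  [A₀.wid ++ A₀.ok]
20. n9.mk = false  [false]
21. n9.wid = "npn"  ["n" ++ A₀.wid]
22. n10.env = 4  [terminal]
23. n11.env = 3  [terminal]
24. n12.mk = false  [h₁.env > 3]
25. n12.hot = 18  [h₀.env + 14]
26. n13.tag = "mw"  [terminal]
27. n14.fin = false  [terminal]
28. n15.env = -1  [terminal]
29. n12.sig = "mwk"  [e.tag ++ "k"]
30. n12.val = 21  [B.hot + 3]
31. n9.lim = -8  [h₁.env + B.val - 32]
32. n3.lim = 10  [A₁.lim + 18]
33. n0.mk = 21  [A.lim + 11]
34. n0.lim = 16  [A.lim + 6]

21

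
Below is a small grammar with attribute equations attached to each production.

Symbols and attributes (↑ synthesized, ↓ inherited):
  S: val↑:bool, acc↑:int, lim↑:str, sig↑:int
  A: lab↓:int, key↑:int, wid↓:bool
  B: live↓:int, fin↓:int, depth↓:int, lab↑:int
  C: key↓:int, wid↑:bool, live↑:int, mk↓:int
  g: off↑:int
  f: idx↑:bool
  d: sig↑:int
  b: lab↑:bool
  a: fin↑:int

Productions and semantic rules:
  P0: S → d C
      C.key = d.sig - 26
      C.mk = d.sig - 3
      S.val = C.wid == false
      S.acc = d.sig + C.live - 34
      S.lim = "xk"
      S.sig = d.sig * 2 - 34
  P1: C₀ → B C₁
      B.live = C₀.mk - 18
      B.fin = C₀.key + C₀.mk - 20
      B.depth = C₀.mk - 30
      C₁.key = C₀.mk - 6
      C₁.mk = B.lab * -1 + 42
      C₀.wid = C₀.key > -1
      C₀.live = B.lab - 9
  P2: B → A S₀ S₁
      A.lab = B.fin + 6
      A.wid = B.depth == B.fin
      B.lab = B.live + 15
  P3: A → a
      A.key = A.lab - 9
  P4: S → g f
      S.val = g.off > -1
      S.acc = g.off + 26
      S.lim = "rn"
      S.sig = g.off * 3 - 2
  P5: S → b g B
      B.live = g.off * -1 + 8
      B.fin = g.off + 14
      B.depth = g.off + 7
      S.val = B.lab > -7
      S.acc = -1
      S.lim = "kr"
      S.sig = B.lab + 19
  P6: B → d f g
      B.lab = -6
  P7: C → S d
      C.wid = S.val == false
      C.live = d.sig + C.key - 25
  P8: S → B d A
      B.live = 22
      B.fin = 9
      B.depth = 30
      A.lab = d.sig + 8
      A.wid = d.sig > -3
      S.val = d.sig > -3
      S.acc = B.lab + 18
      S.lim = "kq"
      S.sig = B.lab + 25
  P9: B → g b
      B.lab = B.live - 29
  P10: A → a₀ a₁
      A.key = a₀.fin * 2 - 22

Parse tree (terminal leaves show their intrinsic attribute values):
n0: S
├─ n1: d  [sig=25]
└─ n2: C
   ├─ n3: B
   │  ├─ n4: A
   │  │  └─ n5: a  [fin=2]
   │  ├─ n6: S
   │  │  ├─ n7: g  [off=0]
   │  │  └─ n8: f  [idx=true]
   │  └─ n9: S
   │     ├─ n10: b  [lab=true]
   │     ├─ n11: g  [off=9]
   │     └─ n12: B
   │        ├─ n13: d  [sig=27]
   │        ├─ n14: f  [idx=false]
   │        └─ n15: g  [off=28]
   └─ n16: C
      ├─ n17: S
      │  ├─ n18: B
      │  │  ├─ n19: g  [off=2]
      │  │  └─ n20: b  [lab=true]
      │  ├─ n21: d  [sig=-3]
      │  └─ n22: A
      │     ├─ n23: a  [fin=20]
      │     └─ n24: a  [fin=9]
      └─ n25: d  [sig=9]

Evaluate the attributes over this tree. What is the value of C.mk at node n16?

23

1. n1.sig = 25  [terminal]
2. n2.key = -1  [d.sig - 26]
3. n2.mk = 22  [d.sig - 3]
4. n3.live = 4  [C₀.mk - 18]
5. n3.fin = 1  [C₀.key + C₀.mk - 20]
6. n3.depth = -8  [C₀.mk - 30]
7. n4.lab = 7  [B.fin + 6]
8. n4.wid = false  [B.depth == B.fin]
9. n5.fin = 2  [terminal]
10. n4.key = -2  [A.lab - 9]
11. n7.off = 0  [terminal]
12. n8.idx = true  [terminal]
13. n6.val = true  [g.off > -1]
14. n6.acc = 26  [g.off + 26]
15. n6.lim = "rn"  ["rn"]
16. n6.sig = -2  [g.off * 3 - 2]
17. n10.lab = true  [terminal]
18. n11.off = 9  [terminal]
19. n12.live = -1  [g.off * -1 + 8]
20. n12.fin = 23  [g.off + 14]
21. n12.depth = 16  [g.off + 7]
22. n13.sig = 27  [terminal]
23. n14.idx = false  [terminal]
24. n15.off = 28  [terminal]
25. n12.lab = -6  [-6]
26. n9.val = true  [B.lab > -7]
27. n9.acc = -1  [-1]
28. n9.lim = "kr"  ["kr"]
29. n9.sig = 13  [B.lab + 19]
30. n3.lab = 19  [B.live + 15]
31. n16.key = 16  [C₀.mk - 6]
32. n16.mk = 23  [B.lab * -1 + 42]
33. n18.live = 22  [22]
34. n18.fin = 9  [9]
35. n18.depth = 30  [30]
36. n19.off = 2  [terminal]
37. n20.lab = true  [terminal]
38. n18.lab = -7  [B.live - 29]
39. n21.sig = -3  [terminal]
40. n22.lab = 5  [d.sig + 8]
41. n22.wid = false  [d.sig > -3]
42. n23.fin = 20  [terminal]
43. n24.fin = 9  [terminal]
44. n22.key = 18  [a₀.fin * 2 - 22]
45. n17.val = false  [d.sig > -3]
46. n17.acc = 11  [B.lab + 18]
47. n17.lim = "kq"  ["kq"]
48. n17.sig = 18  [B.lab + 25]
49. n25.sig = 9  [terminal]
50. n16.wid = true  [S.val == false]
51. n16.live = 0  [d.sig + C.key - 25]
52. n2.wid = false  [C₀.key > -1]
53. n2.live = 10  [B.lab - 9]
54. n0.val = true  [C.wid == false]
55. n0.acc = 1  [d.sig + C.live - 34]
56. n0.lim = "xk"  ["xk"]
57. n0.sig = 16  [d.sig * 2 - 34]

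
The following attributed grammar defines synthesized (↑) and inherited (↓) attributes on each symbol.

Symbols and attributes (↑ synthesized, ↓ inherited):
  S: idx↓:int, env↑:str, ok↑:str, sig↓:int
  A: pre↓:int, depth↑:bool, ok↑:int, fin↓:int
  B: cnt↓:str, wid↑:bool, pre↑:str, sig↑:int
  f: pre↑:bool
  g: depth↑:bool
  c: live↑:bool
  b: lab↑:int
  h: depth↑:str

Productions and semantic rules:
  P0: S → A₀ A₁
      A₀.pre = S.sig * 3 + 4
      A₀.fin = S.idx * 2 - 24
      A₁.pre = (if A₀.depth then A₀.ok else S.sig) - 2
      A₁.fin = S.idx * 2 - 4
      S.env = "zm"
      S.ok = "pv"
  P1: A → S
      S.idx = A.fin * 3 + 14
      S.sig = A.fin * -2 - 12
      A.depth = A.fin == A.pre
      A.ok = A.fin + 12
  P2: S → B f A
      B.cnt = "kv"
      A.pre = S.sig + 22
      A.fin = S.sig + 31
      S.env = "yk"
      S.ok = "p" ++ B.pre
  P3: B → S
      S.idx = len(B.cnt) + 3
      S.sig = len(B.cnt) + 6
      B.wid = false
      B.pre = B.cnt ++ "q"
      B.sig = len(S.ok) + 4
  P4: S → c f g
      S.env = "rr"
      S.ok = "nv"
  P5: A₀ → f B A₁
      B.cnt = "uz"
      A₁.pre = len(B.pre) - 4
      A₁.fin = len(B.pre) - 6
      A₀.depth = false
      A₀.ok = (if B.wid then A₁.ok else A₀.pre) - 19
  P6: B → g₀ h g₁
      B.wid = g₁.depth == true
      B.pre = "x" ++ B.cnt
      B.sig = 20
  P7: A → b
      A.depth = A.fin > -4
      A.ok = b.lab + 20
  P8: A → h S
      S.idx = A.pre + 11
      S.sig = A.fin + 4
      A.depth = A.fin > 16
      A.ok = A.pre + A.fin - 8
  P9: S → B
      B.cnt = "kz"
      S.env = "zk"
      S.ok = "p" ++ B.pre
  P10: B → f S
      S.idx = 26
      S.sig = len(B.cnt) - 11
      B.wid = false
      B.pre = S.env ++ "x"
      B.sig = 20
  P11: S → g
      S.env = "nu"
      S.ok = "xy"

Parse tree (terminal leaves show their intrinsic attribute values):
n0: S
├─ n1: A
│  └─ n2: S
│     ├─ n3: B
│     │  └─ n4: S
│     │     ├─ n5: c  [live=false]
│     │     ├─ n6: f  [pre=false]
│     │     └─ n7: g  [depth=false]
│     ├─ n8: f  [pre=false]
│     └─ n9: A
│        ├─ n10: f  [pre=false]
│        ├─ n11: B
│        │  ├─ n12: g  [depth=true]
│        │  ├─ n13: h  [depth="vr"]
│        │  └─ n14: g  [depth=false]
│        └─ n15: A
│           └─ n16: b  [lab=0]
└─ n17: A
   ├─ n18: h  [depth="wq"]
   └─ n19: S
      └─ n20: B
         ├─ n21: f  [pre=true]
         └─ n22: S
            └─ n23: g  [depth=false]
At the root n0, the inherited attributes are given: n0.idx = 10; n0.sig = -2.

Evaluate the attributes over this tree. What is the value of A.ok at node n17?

4

1. n0.idx = 10  [given at root]
2. n0.sig = -2  [given at root]
3. n1.pre = -2  [S.sig * 3 + 4]
4. n1.fin = -4  [S.idx * 2 - 24]
5. n2.idx = 2  [A.fin * 3 + 14]
6. n2.sig = -4  [A.fin * -2 - 12]
7. n3.cnt = "kv"  ["kv"]
8. n4.idx = 5  [len(B.cnt) + 3]
9. n4.sig = 8  [len(B.cnt) + 6]
10. n5.live = false  [terminal]
11. n6.pre = false  [terminal]
12. n7.depth = false  [terminal]
13. n4.env = "rr"  ["rr"]
14. n4.ok = "nv"  ["nv"]
15. n3.wid = false  [false]
16. n3.pre = "kvq"  [B.cnt ++ "q"]
17. n3.sig = 6  [len(S.ok) + 4]
18. n8.pre = false  [terminal]
19. n9.pre = 18  [S.sig + 22]
20. n9.fin = 27  [S.sig + 31]
21. n10.pre = false  [terminal]
22. n11.cnt = "uz"  ["uz"]
23. n12.depth = true  [terminal]
24. n13.depth = "vr"  [terminal]
25. n14.depth = false  [terminal]
26. n11.wid = false  [g₁.depth == true]
27. n11.pre = "xuz"  ["x" ++ B.cnt]
28. n11.sig = 20  [20]
29. n15.pre = -1  [len(B.pre) - 4]
30. n15.fin = -3  [len(B.pre) - 6]
31. n16.lab = 0  [terminal]
32. n15.depth = true  [A.fin > -4]
33. n15.ok = 20  [b.lab + 20]
34. n9.depth = false  [false]
35. n9.ok = -1  [(if B.wid then A₁.ok else A₀.pre) - 19]
36. n2.env = "yk"  ["yk"]
37. n2.ok = "pkvq"  ["p" ++ B.pre]
38. n1.depth = false  [A.fin == A.pre]
39. n1.ok = 8  [A.fin + 12]
40. n17.pre = -4  [(if A₀.depth then A₀.ok else S.sig) - 2]
41. n17.fin = 16  [S.idx * 2 - 4]
42. n18.depth = "wq"  [terminal]
43. n19.idx = 7  [A.pre + 11]
44. n19.sig = 20  [A.fin + 4]
45. n20.cnt = "kz"  ["kz"]
46. n21.pre = true  [terminal]
47. n22.idx = 26  [26]
48. n22.sig = -9  [len(B.cnt) - 11]
49. n23.depth = false  [terminal]
50. n22.env = "nu"  ["nu"]
51. n22.ok = "xy"  ["xy"]
52. n20.wid = false  [false]
53. n20.pre = "nux"  [S.env ++ "x"]
54. n20.sig = 20  [20]
55. n19.env = "zk"  ["zk"]
56. n19.ok = "pnux"  ["p" ++ B.pre]
57. n17.depth = false  [A.fin > 16]
58. n17.ok = 4  [A.pre + A.fin - 8]
59. n0.env = "zm"  ["zm"]
60. n0.ok = "pv"  ["pv"]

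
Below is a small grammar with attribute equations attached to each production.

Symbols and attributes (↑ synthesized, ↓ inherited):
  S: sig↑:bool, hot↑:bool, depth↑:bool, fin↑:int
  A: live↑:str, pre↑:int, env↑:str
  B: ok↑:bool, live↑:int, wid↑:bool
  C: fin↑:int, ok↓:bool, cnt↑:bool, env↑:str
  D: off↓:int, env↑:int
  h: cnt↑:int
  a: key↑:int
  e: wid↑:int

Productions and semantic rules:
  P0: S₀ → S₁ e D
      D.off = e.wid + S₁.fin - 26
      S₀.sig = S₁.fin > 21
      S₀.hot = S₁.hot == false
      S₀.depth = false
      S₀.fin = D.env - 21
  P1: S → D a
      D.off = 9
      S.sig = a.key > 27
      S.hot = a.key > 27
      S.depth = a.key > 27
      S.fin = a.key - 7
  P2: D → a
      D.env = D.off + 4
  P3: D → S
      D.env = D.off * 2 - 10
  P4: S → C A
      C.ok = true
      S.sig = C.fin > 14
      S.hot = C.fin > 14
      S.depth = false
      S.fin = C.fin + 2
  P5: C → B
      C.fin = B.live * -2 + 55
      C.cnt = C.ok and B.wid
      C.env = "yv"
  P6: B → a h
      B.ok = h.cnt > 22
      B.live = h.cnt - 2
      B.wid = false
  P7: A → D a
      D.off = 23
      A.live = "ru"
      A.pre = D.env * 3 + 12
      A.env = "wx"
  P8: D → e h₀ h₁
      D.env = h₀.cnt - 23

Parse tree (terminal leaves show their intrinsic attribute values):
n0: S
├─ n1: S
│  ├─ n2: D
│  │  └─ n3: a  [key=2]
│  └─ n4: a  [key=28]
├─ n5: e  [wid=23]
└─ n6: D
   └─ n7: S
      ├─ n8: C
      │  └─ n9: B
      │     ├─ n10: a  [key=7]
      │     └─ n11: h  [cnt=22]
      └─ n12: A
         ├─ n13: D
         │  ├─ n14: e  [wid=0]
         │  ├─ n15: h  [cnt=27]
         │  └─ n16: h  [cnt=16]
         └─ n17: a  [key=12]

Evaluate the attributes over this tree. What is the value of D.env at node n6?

26

1. n2.off = 9  [9]
2. n3.key = 2  [terminal]
3. n2.env = 13  [D.off + 4]
4. n4.key = 28  [terminal]
5. n1.sig = true  [a.key > 27]
6. n1.hot = true  [a.key > 27]
7. n1.depth = true  [a.key > 27]
8. n1.fin = 21  [a.key - 7]
9. n5.wid = 23  [terminal]
10. n6.off = 18  [e.wid + S₁.fin - 26]
11. n8.ok = true  [true]
12. n10.key = 7  [terminal]
13. n11.cnt = 22  [terminal]
14. n9.ok = false  [h.cnt > 22]
15. n9.live = 20  [h.cnt - 2]
16. n9.wid = false  [false]
17. n8.fin = 15  [B.live * -2 + 55]
18. n8.cnt = false  [C.ok and B.wid]
19. n8.env = "yv"  ["yv"]
20. n13.off = 23  [23]
21. n14.wid = 0  [terminal]
22. n15.cnt = 27  [terminal]
23. n16.cnt = 16  [terminal]
24. n13.env = 4  [h₀.cnt - 23]
25. n17.key = 12  [terminal]
26. n12.live = "ru"  ["ru"]
27. n12.pre = 24  [D.env * 3 + 12]
28. n12.env = "wx"  ["wx"]
29. n7.sig = true  [C.fin > 14]
30. n7.hot = true  [C.fin > 14]
31. n7.depth = false  [false]
32. n7.fin = 17  [C.fin + 2]
33. n6.env = 26  [D.off * 2 - 10]
34. n0.sig = false  [S₁.fin > 21]
35. n0.hot = false  [S₁.hot == false]
36. n0.depth = false  [false]
37. n0.fin = 5  [D.env - 21]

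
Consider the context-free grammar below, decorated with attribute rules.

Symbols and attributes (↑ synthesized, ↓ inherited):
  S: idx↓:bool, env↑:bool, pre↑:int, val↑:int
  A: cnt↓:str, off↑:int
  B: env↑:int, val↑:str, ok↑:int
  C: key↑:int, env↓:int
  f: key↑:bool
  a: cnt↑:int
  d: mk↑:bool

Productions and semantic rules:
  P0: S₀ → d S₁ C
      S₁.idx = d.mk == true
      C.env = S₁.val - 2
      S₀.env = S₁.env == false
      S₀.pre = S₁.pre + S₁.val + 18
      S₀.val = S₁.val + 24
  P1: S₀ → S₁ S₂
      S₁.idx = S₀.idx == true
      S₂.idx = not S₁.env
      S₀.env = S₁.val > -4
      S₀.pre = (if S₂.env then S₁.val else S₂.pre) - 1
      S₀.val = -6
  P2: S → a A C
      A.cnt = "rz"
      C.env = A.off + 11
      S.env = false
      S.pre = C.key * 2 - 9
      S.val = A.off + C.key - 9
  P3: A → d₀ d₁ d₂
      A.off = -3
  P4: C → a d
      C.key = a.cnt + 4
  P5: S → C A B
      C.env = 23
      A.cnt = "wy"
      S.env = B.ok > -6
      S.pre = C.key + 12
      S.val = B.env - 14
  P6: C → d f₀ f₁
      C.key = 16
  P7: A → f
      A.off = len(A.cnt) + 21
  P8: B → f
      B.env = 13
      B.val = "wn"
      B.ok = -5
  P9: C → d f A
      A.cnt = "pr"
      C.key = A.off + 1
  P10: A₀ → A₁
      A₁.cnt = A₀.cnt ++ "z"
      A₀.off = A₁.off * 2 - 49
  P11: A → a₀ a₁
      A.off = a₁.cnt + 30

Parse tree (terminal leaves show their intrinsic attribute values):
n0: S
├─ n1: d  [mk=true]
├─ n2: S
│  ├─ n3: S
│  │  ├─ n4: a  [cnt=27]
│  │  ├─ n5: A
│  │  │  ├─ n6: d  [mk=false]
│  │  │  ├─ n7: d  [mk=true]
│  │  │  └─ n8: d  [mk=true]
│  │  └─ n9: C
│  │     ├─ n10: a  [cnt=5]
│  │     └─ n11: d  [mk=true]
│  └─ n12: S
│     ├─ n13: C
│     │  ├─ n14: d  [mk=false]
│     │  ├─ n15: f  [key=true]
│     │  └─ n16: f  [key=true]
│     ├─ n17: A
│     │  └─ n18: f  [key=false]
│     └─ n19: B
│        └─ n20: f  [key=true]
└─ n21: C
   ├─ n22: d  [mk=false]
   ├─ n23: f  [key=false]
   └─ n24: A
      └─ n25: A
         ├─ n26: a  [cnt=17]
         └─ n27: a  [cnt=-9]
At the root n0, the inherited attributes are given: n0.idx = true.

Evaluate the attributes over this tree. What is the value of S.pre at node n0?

8

1. n0.idx = true  [given at root]
2. n1.mk = true  [terminal]
3. n2.idx = true  [d.mk == true]
4. n3.idx = true  [S₀.idx == true]
5. n4.cnt = 27  [terminal]
6. n5.cnt = "rz"  ["rz"]
7. n6.mk = false  [terminal]
8. n7.mk = true  [terminal]
9. n8.mk = true  [terminal]
10. n5.off = -3  [-3]
11. n9.env = 8  [A.off + 11]
12. n10.cnt = 5  [terminal]
13. n11.mk = true  [terminal]
14. n9.key = 9  [a.cnt + 4]
15. n3.env = false  [false]
16. n3.pre = 9  [C.key * 2 - 9]
17. n3.val = -3  [A.off + C.key - 9]
18. n12.idx = true  [not S₁.env]
19. n13.env = 23  [23]
20. n14.mk = false  [terminal]
21. n15.key = true  [terminal]
22. n16.key = true  [terminal]
23. n13.key = 16  [16]
24. n17.cnt = "wy"  ["wy"]
25. n18.key = false  [terminal]
26. n17.off = 23  [len(A.cnt) + 21]
27. n20.key = true  [terminal]
28. n19.env = 13  [13]
29. n19.val = "wn"  ["wn"]
30. n19.ok = -5  [-5]
31. n12.env = true  [B.ok > -6]
32. n12.pre = 28  [C.key + 12]
33. n12.val = -1  [B.env - 14]
34. n2.env = true  [S₁.val > -4]
35. n2.pre = -4  [(if S₂.env then S₁.val else S₂.pre) - 1]
36. n2.val = -6  [-6]
37. n21.env = -8  [S₁.val - 2]
38. n22.mk = false  [terminal]
39. n23.key = false  [terminal]
40. n24.cnt = "pr"  ["pr"]
41. n25.cnt = "prz"  [A₀.cnt ++ "z"]
42. n26.cnt = 17  [terminal]
43. n27.cnt = -9  [terminal]
44. n25.off = 21  [a₁.cnt + 30]
45. n24.off = -7  [A₁.off * 2 - 49]
46. n21.key = -6  [A.off + 1]
47. n0.env = false  [S₁.env == false]
48. n0.pre = 8  [S₁.pre + S₁.val + 18]
49. n0.val = 18  [S₁.val + 24]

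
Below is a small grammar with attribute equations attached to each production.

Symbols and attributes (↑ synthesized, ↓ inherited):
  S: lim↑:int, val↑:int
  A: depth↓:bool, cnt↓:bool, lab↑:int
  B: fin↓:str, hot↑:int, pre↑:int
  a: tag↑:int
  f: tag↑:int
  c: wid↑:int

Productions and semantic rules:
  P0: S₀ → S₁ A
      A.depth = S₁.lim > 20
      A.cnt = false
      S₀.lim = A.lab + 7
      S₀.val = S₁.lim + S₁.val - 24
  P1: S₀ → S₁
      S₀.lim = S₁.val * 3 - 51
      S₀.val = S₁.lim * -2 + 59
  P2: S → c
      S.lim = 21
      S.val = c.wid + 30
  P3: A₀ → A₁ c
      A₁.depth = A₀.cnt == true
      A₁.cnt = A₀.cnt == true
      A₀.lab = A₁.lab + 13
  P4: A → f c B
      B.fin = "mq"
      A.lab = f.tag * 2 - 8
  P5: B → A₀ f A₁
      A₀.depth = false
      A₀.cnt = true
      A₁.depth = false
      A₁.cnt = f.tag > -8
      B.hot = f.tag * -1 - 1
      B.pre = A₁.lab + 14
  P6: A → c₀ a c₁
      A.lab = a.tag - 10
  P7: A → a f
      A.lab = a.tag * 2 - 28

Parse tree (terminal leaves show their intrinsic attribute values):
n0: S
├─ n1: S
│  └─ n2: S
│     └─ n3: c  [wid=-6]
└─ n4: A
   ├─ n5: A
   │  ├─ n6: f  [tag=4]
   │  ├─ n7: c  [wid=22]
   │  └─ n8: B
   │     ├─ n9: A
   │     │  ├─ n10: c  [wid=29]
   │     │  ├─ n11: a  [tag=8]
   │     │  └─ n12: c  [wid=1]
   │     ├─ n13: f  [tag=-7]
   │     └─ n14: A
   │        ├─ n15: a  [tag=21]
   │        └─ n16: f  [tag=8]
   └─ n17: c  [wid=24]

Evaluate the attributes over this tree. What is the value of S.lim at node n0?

20

1. n3.wid = -6  [terminal]
2. n2.lim = 21  [21]
3. n2.val = 24  [c.wid + 30]
4. n1.lim = 21  [S₁.val * 3 - 51]
5. n1.val = 17  [S₁.lim * -2 + 59]
6. n4.depth = true  [S₁.lim > 20]
7. n4.cnt = false  [false]
8. n5.depth = false  [A₀.cnt == true]
9. n5.cnt = false  [A₀.cnt == true]
10. n6.tag = 4  [terminal]
11. n7.wid = 22  [terminal]
12. n8.fin = "mq"  ["mq"]
13. n9.depth = false  [false]
14. n9.cnt = true  [true]
15. n10.wid = 29  [terminal]
16. n11.tag = 8  [terminal]
17. n12.wid = 1  [terminal]
18. n9.lab = -2  [a.tag - 10]
19. n13.tag = -7  [terminal]
20. n14.depth = false  [false]
21. n14.cnt = true  [f.tag > -8]
22. n15.tag = 21  [terminal]
23. n16.tag = 8  [terminal]
24. n14.lab = 14  [a.tag * 2 - 28]
25. n8.hot = 6  [f.tag * -1 - 1]
26. n8.pre = 28  [A₁.lab + 14]
27. n5.lab = 0  [f.tag * 2 - 8]
28. n17.wid = 24  [terminal]
29. n4.lab = 13  [A₁.lab + 13]
30. n0.lim = 20  [A.lab + 7]
31. n0.val = 14  [S₁.lim + S₁.val - 24]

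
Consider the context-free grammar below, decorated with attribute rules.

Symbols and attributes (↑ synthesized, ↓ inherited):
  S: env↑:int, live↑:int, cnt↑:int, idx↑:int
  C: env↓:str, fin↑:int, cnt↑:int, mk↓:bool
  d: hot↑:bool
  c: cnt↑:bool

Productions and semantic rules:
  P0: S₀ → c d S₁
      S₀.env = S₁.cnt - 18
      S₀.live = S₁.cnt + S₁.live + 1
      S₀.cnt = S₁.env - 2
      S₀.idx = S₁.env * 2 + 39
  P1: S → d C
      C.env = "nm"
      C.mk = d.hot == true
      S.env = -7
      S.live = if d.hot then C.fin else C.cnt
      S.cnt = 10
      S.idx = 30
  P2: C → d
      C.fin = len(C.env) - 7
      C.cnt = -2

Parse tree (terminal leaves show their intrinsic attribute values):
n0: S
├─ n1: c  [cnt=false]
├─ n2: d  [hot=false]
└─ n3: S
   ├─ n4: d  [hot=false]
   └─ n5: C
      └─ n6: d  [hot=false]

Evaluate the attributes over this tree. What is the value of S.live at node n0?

9

1. n1.cnt = false  [terminal]
2. n2.hot = false  [terminal]
3. n4.hot = false  [terminal]
4. n5.env = "nm"  ["nm"]
5. n5.mk = false  [d.hot == true]
6. n6.hot = false  [terminal]
7. n5.fin = -5  [len(C.env) - 7]
8. n5.cnt = -2  [-2]
9. n3.env = -7  [-7]
10. n3.live = -2  [if d.hot then C.fin else C.cnt]
11. n3.cnt = 10  [10]
12. n3.idx = 30  [30]
13. n0.env = -8  [S₁.cnt - 18]
14. n0.live = 9  [S₁.cnt + S₁.live + 1]
15. n0.cnt = -9  [S₁.env - 2]
16. n0.idx = 25  [S₁.env * 2 + 39]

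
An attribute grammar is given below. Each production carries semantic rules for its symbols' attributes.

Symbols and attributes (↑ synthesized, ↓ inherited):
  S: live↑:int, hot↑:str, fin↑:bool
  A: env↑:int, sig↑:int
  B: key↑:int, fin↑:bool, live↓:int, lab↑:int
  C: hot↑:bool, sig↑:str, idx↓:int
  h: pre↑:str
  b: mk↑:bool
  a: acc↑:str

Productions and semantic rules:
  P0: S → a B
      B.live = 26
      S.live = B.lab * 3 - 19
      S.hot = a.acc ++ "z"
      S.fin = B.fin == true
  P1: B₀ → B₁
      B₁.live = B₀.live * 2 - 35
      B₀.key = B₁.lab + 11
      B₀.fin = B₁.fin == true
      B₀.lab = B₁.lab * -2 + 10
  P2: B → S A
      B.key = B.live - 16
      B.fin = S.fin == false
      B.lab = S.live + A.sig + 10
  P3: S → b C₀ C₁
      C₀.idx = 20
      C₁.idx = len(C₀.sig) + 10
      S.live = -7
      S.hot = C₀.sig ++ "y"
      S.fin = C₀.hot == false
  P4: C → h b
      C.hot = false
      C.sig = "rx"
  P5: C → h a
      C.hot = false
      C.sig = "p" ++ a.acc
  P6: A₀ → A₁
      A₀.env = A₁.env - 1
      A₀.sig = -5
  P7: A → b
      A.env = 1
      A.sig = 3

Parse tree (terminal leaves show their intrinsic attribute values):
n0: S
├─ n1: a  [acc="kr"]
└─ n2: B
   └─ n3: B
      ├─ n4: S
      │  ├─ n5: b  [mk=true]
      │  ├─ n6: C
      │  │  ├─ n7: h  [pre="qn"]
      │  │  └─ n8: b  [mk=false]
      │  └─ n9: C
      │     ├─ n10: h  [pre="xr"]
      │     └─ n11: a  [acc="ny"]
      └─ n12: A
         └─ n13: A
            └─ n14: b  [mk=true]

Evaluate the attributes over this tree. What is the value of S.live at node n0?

23

1. n1.acc = "kr"  [terminal]
2. n2.live = 26  [26]
3. n3.live = 17  [B₀.live * 2 - 35]
4. n5.mk = true  [terminal]
5. n6.idx = 20  [20]
6. n7.pre = "qn"  [terminal]
7. n8.mk = false  [terminal]
8. n6.hot = false  [false]
9. n6.sig = "rx"  ["rx"]
10. n9.idx = 12  [len(C₀.sig) + 10]
11. n10.pre = "xr"  [terminal]
12. n11.acc = "ny"  [terminal]
13. n9.hot = false  [false]
14. n9.sig = "pny"  ["p" ++ a.acc]
15. n4.live = -7  [-7]
16. n4.hot = "rxy"  [C₀.sig ++ "y"]
17. n4.fin = true  [C₀.hot == false]
18. n14.mk = true  [terminal]
19. n13.env = 1  [1]
20. n13.sig = 3  [3]
21. n12.env = 0  [A₁.env - 1]
22. n12.sig = -5  [-5]
23. n3.key = 1  [B.live - 16]
24. n3.fin = false  [S.fin == false]
25. n3.lab = -2  [S.live + A.sig + 10]
26. n2.key = 9  [B₁.lab + 11]
27. n2.fin = false  [B₁.fin == true]
28. n2.lab = 14  [B₁.lab * -2 + 10]
29. n0.live = 23  [B.lab * 3 - 19]
30. n0.hot = "krz"  [a.acc ++ "z"]
31. n0.fin = false  [B.fin == true]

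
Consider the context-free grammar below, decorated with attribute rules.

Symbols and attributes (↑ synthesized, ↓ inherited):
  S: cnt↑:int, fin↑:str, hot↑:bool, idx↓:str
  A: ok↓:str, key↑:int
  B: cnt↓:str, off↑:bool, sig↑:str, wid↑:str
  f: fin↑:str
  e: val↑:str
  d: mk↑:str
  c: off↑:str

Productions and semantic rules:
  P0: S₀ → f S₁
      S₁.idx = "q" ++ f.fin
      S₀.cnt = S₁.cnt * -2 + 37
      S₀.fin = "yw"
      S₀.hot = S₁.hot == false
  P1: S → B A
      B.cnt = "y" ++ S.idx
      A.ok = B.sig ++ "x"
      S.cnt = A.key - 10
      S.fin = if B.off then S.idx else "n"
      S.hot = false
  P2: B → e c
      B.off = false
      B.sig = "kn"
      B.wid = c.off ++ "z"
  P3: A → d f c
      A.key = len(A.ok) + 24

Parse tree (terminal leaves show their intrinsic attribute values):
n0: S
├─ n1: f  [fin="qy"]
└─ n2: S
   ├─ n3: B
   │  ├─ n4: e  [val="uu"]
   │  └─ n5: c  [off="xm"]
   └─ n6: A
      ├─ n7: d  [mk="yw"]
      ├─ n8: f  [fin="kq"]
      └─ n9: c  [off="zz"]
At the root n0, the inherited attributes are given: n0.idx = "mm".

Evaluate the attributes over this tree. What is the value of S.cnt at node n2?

1. n0.idx = "mm"  [given at root]
2. n1.fin = "qy"  [terminal]
3. n2.idx = "qqy"  ["q" ++ f.fin]
4. n3.cnt = "yqqy"  ["y" ++ S.idx]
5. n4.val = "uu"  [terminal]
6. n5.off = "xm"  [terminal]
7. n3.off = false  [false]
8. n3.sig = "kn"  ["kn"]
9. n3.wid = "xmz"  [c.off ++ "z"]
10. n6.ok = "knx"  [B.sig ++ "x"]
11. n7.mk = "yw"  [terminal]
12. n8.fin = "kq"  [terminal]
13. n9.off = "zz"  [terminal]
14. n6.key = 27  [len(A.ok) + 24]
15. n2.cnt = 17  [A.key - 10]
16. n2.fin = "n"  [if B.off then S.idx else "n"]
17. n2.hot = false  [false]
18. n0.cnt = 3  [S₁.cnt * -2 + 37]
19. n0.fin = "yw"  ["yw"]
20. n0.hot = true  [S₁.hot == false]

17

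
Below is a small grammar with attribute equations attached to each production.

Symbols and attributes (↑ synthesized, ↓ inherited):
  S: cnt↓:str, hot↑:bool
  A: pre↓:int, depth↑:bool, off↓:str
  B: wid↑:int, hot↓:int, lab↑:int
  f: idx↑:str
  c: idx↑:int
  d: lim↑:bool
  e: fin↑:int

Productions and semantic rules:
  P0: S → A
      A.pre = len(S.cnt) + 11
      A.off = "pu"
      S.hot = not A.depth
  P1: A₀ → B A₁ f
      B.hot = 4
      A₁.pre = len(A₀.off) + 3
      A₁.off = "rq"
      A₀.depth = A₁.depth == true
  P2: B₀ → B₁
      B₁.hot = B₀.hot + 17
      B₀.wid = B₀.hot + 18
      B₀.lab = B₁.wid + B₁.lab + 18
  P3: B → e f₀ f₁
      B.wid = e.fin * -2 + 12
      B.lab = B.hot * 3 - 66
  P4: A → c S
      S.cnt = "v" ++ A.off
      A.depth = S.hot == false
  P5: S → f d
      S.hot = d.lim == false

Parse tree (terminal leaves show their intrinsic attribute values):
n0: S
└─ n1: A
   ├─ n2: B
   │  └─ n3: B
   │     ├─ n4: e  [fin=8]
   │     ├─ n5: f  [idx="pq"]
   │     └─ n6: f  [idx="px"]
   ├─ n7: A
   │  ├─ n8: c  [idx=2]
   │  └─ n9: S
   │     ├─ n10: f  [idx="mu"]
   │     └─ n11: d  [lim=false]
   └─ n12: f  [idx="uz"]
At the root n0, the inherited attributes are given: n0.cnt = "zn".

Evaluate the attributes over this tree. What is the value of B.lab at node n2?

11

1. n0.cnt = "zn"  [given at root]
2. n1.pre = 13  [len(S.cnt) + 11]
3. n1.off = "pu"  ["pu"]
4. n2.hot = 4  [4]
5. n3.hot = 21  [B₀.hot + 17]
6. n4.fin = 8  [terminal]
7. n5.idx = "pq"  [terminal]
8. n6.idx = "px"  [terminal]
9. n3.wid = -4  [e.fin * -2 + 12]
10. n3.lab = -3  [B.hot * 3 - 66]
11. n2.wid = 22  [B₀.hot + 18]
12. n2.lab = 11  [B₁.wid + B₁.lab + 18]
13. n7.pre = 5  [len(A₀.off) + 3]
14. n7.off = "rq"  ["rq"]
15. n8.idx = 2  [terminal]
16. n9.cnt = "vrq"  ["v" ++ A.off]
17. n10.idx = "mu"  [terminal]
18. n11.lim = false  [terminal]
19. n9.hot = true  [d.lim == false]
20. n7.depth = false  [S.hot == false]
21. n12.idx = "uz"  [terminal]
22. n1.depth = false  [A₁.depth == true]
23. n0.hot = true  [not A.depth]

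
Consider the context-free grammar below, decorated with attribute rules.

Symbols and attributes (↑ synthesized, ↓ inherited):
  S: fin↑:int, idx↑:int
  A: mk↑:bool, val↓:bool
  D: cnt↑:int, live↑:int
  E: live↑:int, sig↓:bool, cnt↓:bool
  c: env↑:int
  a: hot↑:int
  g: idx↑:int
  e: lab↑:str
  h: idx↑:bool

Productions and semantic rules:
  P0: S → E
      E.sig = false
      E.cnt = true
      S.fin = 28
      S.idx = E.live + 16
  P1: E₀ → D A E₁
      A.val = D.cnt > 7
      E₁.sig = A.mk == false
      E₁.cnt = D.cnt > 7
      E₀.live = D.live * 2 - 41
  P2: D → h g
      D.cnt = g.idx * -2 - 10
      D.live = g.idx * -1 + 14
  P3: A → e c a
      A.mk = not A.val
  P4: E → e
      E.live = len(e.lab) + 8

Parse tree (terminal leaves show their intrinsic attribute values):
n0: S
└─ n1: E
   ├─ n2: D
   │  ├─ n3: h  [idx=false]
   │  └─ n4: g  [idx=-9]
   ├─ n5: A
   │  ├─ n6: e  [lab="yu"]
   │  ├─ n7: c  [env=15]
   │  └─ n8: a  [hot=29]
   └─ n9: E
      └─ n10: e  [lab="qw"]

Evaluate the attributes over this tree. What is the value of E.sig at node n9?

1. n1.sig = false  [false]
2. n1.cnt = true  [true]
3. n3.idx = false  [terminal]
4. n4.idx = -9  [terminal]
5. n2.cnt = 8  [g.idx * -2 - 10]
6. n2.live = 23  [g.idx * -1 + 14]
7. n5.val = true  [D.cnt > 7]
8. n6.lab = "yu"  [terminal]
9. n7.env = 15  [terminal]
10. n8.hot = 29  [terminal]
11. n5.mk = false  [not A.val]
12. n9.sig = true  [A.mk == false]
13. n9.cnt = true  [D.cnt > 7]
14. n10.lab = "qw"  [terminal]
15. n9.live = 10  [len(e.lab) + 8]
16. n1.live = 5  [D.live * 2 - 41]
17. n0.fin = 28  [28]
18. n0.idx = 21  [E.live + 16]

true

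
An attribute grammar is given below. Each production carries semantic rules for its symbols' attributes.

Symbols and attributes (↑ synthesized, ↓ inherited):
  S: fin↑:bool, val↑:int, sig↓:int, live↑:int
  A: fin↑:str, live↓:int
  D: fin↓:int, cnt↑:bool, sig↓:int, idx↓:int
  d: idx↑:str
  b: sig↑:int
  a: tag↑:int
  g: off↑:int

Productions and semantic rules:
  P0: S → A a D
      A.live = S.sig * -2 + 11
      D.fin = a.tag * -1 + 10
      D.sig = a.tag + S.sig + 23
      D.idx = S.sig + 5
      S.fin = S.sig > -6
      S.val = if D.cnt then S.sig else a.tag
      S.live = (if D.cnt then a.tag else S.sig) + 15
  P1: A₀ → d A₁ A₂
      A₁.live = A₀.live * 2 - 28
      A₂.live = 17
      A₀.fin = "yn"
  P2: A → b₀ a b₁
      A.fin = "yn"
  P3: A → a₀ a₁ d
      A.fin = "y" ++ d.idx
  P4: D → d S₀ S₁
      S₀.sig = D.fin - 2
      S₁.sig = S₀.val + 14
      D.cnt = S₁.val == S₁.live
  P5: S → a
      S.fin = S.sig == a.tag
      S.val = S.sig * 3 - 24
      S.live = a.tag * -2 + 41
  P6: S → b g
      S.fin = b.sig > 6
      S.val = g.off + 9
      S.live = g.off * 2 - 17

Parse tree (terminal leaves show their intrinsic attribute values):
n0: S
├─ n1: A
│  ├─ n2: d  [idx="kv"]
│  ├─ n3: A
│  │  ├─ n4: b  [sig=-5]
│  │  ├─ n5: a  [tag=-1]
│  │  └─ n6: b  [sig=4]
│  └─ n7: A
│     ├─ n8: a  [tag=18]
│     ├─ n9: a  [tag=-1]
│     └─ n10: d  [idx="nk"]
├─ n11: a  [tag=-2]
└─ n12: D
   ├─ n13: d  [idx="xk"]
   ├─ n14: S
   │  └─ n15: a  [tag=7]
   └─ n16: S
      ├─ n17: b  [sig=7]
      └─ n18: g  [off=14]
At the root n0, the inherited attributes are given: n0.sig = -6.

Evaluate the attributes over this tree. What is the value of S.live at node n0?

1. n0.sig = -6  [given at root]
2. n1.live = 23  [S.sig * -2 + 11]
3. n2.idx = "kv"  [terminal]
4. n3.live = 18  [A₀.live * 2 - 28]
5. n4.sig = -5  [terminal]
6. n5.tag = -1  [terminal]
7. n6.sig = 4  [terminal]
8. n3.fin = "yn"  ["yn"]
9. n7.live = 17  [17]
10. n8.tag = 18  [terminal]
11. n9.tag = -1  [terminal]
12. n10.idx = "nk"  [terminal]
13. n7.fin = "ynk"  ["y" ++ d.idx]
14. n1.fin = "yn"  ["yn"]
15. n11.tag = -2  [terminal]
16. n12.fin = 12  [a.tag * -1 + 10]
17. n12.sig = 15  [a.tag + S.sig + 23]
18. n12.idx = -1  [S.sig + 5]
19. n13.idx = "xk"  [terminal]
20. n14.sig = 10  [D.fin - 2]
21. n15.tag = 7  [terminal]
22. n14.fin = false  [S.sig == a.tag]
23. n14.val = 6  [S.sig * 3 - 24]
24. n14.live = 27  [a.tag * -2 + 41]
25. n16.sig = 20  [S₀.val + 14]
26. n17.sig = 7  [terminal]
27. n18.off = 14  [terminal]
28. n16.fin = true  [b.sig > 6]
29. n16.val = 23  [g.off + 9]
30. n16.live = 11  [g.off * 2 - 17]
31. n12.cnt = false  [S₁.val == S₁.live]
32. n0.fin = false  [S.sig > -6]
33. n0.val = -2  [if D.cnt then S.sig else a.tag]
34. n0.live = 9  [(if D.cnt then a.tag else S.sig) + 15]

9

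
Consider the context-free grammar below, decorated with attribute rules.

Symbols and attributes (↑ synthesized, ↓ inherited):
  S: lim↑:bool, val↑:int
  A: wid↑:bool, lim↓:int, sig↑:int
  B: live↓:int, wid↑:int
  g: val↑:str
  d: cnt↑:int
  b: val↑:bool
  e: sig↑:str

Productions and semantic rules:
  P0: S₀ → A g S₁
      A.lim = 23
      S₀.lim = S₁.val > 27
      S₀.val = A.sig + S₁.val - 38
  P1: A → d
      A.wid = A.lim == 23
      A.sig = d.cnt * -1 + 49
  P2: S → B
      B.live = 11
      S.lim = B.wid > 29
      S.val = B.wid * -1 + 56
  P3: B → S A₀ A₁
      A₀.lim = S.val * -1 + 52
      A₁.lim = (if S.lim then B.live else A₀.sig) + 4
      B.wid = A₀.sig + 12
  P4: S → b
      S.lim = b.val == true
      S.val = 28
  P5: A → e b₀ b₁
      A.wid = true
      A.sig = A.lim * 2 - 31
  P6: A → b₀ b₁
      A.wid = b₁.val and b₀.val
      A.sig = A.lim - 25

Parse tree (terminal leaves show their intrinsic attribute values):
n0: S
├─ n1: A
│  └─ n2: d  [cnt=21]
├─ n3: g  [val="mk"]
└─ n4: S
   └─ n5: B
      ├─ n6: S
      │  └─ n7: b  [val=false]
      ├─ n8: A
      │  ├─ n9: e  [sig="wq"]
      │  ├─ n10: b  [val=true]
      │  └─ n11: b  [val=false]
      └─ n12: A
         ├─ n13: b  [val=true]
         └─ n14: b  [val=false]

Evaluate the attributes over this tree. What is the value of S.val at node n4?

1. n1.lim = 23  [23]
2. n2.cnt = 21  [terminal]
3. n1.wid = true  [A.lim == 23]
4. n1.sig = 28  [d.cnt * -1 + 49]
5. n3.val = "mk"  [terminal]
6. n5.live = 11  [11]
7. n7.val = false  [terminal]
8. n6.lim = false  [b.val == true]
9. n6.val = 28  [28]
10. n8.lim = 24  [S.val * -1 + 52]
11. n9.sig = "wq"  [terminal]
12. n10.val = true  [terminal]
13. n11.val = false  [terminal]
14. n8.wid = true  [true]
15. n8.sig = 17  [A.lim * 2 - 31]
16. n12.lim = 21  [(if S.lim then B.live else A₀.sig) + 4]
17. n13.val = true  [terminal]
18. n14.val = false  [terminal]
19. n12.wid = false  [b₁.val and b₀.val]
20. n12.sig = -4  [A.lim - 25]
21. n5.wid = 29  [A₀.sig + 12]
22. n4.lim = false  [B.wid > 29]
23. n4.val = 27  [B.wid * -1 + 56]
24. n0.lim = false  [S₁.val > 27]
25. n0.val = 17  [A.sig + S₁.val - 38]

27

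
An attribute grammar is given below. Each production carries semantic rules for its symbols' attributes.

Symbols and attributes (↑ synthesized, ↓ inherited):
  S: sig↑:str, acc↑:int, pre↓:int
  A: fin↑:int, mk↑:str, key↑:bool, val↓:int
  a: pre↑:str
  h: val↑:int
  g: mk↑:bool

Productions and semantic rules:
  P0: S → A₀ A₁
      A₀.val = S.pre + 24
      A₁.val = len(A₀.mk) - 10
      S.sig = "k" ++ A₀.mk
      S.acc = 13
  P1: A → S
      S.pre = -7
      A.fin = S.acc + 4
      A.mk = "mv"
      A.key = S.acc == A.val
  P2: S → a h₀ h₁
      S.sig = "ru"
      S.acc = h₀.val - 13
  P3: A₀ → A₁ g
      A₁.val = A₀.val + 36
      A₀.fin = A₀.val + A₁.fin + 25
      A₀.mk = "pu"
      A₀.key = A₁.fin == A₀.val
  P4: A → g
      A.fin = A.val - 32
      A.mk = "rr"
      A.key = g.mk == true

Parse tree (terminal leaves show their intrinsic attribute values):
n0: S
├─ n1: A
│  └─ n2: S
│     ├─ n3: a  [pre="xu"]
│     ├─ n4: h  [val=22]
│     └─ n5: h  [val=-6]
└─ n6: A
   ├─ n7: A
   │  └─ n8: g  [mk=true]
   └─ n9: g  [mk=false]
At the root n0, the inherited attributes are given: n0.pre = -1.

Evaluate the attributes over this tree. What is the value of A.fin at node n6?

1. n0.pre = -1  [given at root]
2. n1.val = 23  [S.pre + 24]
3. n2.pre = -7  [-7]
4. n3.pre = "xu"  [terminal]
5. n4.val = 22  [terminal]
6. n5.val = -6  [terminal]
7. n2.sig = "ru"  ["ru"]
8. n2.acc = 9  [h₀.val - 13]
9. n1.fin = 13  [S.acc + 4]
10. n1.mk = "mv"  ["mv"]
11. n1.key = false  [S.acc == A.val]
12. n6.val = -8  [len(A₀.mk) - 10]
13. n7.val = 28  [A₀.val + 36]
14. n8.mk = true  [terminal]
15. n7.fin = -4  [A.val - 32]
16. n7.mk = "rr"  ["rr"]
17. n7.key = true  [g.mk == true]
18. n9.mk = false  [terminal]
19. n6.fin = 13  [A₀.val + A₁.fin + 25]
20. n6.mk = "pu"  ["pu"]
21. n6.key = false  [A₁.fin == A₀.val]
22. n0.sig = "kmv"  ["k" ++ A₀.mk]
23. n0.acc = 13  [13]

13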